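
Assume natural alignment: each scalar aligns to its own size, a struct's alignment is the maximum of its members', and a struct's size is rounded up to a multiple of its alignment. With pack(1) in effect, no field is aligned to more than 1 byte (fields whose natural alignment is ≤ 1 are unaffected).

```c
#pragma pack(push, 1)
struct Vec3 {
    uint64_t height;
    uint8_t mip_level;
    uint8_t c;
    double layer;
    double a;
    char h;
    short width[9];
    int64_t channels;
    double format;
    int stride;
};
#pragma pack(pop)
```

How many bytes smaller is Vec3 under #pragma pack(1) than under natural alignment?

natural layout:
  0..8  height  (8B, 8-aligned)
  8..9  mip_level  (1B, 1-aligned)
  9..10  c  (1B, 1-aligned)
  10..16  -- padding (6B)
  16..24  layer  (8B, 8-aligned)
  24..32  a  (8B, 8-aligned)
  32..33  h  (1B, 1-aligned)
  33..34  -- padding (1B)
  34..52  width  (18B, 2-aligned)
  52..56  -- padding (4B)
  56..64  channels  (8B, 8-aligned)
  64..72  format  (8B, 8-aligned)
  72..76  stride  (4B, 4-aligned)
  76..80  -- tail padding (4B)
  sizeof = 80, alignof = 8
packed(1) layout:
  0..8  height  (8B, 1-aligned)
  8..9  mip_level  (1B, 1-aligned)
  9..10  c  (1B, 1-aligned)
  10..18  layer  (8B, 1-aligned)
  18..26  a  (8B, 1-aligned)
  26..27  h  (1B, 1-aligned)
  27..45  width  (18B, 1-aligned)
  45..53  channels  (8B, 1-aligned)
  53..61  format  (8B, 1-aligned)
  61..65  stride  (4B, 1-aligned)
  sizeof = 65, alignof = 1
80 − 65 = 15

15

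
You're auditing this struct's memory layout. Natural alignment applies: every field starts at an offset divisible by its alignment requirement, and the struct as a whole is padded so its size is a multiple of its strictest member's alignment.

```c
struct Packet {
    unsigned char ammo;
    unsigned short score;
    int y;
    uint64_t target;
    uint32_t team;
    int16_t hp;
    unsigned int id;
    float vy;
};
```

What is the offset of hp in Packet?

0..1  ammo  (1B, 1-aligned)
1..2  -- padding (1B)
2..4  score  (2B, 2-aligned)
4..8  y  (4B, 4-aligned)
8..16  target  (8B, 8-aligned)
16..20  team  (4B, 4-aligned)
20..22  hp  (2B, 2-aligned)

20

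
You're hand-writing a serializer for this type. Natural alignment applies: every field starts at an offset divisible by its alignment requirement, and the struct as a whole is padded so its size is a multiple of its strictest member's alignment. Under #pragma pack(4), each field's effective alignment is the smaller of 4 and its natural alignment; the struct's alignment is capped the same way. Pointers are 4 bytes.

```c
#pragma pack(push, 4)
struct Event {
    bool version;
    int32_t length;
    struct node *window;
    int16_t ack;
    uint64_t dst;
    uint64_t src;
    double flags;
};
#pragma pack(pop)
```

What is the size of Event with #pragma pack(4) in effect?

0..1  version  (1B, 1-aligned)
1..4  -- padding (3B)
4..8  length  (4B, 4-aligned)
8..12  window  (4B, 4-aligned)
12..14  ack  (2B, 2-aligned)
14..16  -- padding (2B)
16..24  dst  (8B, 4-aligned)
24..32  src  (8B, 4-aligned)
32..40  flags  (8B, 4-aligned)
sizeof = 40, alignof = 4

40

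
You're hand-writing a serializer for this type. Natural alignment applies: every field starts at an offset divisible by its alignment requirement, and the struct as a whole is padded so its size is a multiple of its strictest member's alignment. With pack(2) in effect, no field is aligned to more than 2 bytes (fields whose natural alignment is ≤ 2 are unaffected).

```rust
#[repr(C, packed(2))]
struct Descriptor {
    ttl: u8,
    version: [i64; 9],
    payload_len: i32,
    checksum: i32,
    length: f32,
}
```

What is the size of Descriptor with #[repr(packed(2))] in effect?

ttl at 0 (size 1, align 1) → ends 1
pad 1 to align 2 for version
version at 2 (size 72, align 2) → ends 74
payload_len at 74 (size 4, align 2) → ends 78
checksum at 78 (size 4, align 2) → ends 82
length at 82 (size 4, align 2) → ends 86
total 86 bytes, alignment 2

86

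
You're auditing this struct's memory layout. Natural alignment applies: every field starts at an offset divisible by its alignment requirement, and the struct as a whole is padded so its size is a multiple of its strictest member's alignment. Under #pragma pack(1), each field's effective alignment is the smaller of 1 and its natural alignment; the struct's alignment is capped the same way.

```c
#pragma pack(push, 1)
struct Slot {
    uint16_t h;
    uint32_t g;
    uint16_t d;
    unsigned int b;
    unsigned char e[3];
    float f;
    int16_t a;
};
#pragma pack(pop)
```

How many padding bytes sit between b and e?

@0: h [2B, align 1] → 2
@2: g [4B, align 1] → 6
@6: d [2B, align 1] → 8
@8: b [4B, align 1] → 12
@12: e [3B, align 1] → 15

0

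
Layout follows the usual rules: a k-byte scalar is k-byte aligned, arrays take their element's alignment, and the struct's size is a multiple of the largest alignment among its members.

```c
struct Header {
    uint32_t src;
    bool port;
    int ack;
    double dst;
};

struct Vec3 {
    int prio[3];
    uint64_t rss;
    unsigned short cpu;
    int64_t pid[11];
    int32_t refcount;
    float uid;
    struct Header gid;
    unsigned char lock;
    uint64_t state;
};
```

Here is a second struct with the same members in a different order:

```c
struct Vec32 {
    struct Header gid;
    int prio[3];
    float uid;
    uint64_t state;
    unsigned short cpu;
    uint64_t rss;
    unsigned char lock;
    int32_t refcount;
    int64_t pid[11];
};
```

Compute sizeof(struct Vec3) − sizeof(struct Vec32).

8

Header: src at 0 (size 4, align 4) → ends 4; port at 4 (size 1, align 1) → ends 5; pad 3 to align 4 for ack; ack at 8 (size 4, align 4) → ends 12; pad 4 to align 8 for dst; dst at 16 (size 8, align 8) → ends 24; total 24 bytes, alignment 8
prio at 0 (size 12, align 4) → ends 12
pad 4 to align 8 for rss
rss at 16 (size 8, align 8) → ends 24
cpu at 24 (size 2, align 2) → ends 26
pad 6 to align 8 for pid
pid at 32 (size 88, align 8) → ends 120
refcount at 120 (size 4, align 4) → ends 124
uid at 124 (size 4, align 4) → ends 128
gid at 128 (size 24, align 8) → ends 152
lock at 152 (size 1, align 1) → ends 153
pad 7 to align 8 for state
state at 160 (size 8, align 8) → ends 168
total 168 bytes, alignment 8
— Vec32 —
gid at 0 (size 24, align 8) → ends 24
prio at 24 (size 12, align 4) → ends 36
uid at 36 (size 4, align 4) → ends 40
state at 40 (size 8, align 8) → ends 48
cpu at 48 (size 2, align 2) → ends 50
pad 6 to align 8 for rss
rss at 56 (size 8, align 8) → ends 64
lock at 64 (size 1, align 1) → ends 65
pad 3 to align 4 for refcount
refcount at 68 (size 4, align 4) → ends 72
pid at 72 (size 88, align 8) → ends 160
total 160 bytes, alignment 8
168 − 160 = 8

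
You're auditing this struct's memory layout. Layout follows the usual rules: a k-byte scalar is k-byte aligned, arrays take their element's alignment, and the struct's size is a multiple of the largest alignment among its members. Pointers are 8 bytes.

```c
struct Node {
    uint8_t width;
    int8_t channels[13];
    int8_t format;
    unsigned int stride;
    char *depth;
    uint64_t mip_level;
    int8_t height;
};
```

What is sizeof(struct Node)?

48

width at 0 (size 1, align 1) → ends 1
channels at 1 (size 13, align 1) → ends 14
format at 14 (size 1, align 1) → ends 15
pad 1 to align 4 for stride
stride at 16 (size 4, align 4) → ends 20
pad 4 to align 8 for depth
depth at 24 (size 8, align 8) → ends 32
mip_level at 32 (size 8, align 8) → ends 40
height at 40 (size 1, align 1) → ends 41
tail pad 7 to reach multiple of 8
total 48 bytes, alignment 8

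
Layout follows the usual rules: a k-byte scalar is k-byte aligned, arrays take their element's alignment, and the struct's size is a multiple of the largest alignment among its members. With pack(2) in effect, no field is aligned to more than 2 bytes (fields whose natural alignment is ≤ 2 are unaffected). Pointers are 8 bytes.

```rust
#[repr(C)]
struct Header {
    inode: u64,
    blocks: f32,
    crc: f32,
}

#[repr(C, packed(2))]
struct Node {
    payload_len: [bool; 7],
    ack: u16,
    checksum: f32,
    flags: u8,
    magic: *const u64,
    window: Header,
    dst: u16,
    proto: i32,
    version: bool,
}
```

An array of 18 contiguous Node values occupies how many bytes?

864

Header: inode at 0 (size 8, align 8) → ends 8; blocks at 8 (size 4, align 4) → ends 12; crc at 12 (size 4, align 4) → ends 16; total 16 bytes, alignment 8
payload_len at 0 (size 7, align 1) → ends 7
pad 1 to align 2 for ack
ack at 8 (size 2, align 2) → ends 10
checksum at 10 (size 4, align 2) → ends 14
flags at 14 (size 1, align 1) → ends 15
pad 1 to align 2 for magic
magic at 16 (size 8, align 2) → ends 24
window at 24 (size 16, align 2) → ends 40
dst at 40 (size 2, align 2) → ends 42
proto at 42 (size 4, align 2) → ends 46
version at 46 (size 1, align 1) → ends 47
tail pad 1 to reach multiple of 2
total 48 bytes, alignment 2
array of 18: 18 × 48 = 864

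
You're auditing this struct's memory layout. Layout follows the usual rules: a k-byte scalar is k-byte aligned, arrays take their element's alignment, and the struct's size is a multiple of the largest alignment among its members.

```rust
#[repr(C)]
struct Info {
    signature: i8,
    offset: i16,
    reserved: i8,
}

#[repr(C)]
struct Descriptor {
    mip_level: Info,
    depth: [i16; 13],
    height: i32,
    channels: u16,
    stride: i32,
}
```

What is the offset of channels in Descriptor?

Info: 0..1  signature  (1B, 1-aligned); 1..2  -- padding (1B); 2..4  offset  (2B, 2-aligned); 4..5  reserved  (1B, 1-aligned); 5..6  -- tail padding (1B); sizeof = 6, alignof = 2
0..6  mip_level  (6B, 2-aligned)
6..32  depth  (26B, 2-aligned)
32..36  height  (4B, 4-aligned)
36..38  channels  (2B, 2-aligned)

36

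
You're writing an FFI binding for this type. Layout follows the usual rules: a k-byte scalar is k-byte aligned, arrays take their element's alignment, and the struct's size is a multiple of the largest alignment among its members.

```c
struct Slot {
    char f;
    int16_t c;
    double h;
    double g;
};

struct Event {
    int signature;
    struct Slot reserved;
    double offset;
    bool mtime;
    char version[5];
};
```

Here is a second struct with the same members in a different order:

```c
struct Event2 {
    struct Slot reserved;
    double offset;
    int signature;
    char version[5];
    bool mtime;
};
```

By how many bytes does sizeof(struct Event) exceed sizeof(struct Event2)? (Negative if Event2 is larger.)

Slot: f at 0 (size 1, align 1) → ends 1; pad 1 to align 2 for c; c at 2 (size 2, align 2) → ends 4; pad 4 to align 8 for h; h at 8 (size 8, align 8) → ends 16; g at 16 (size 8, align 8) → ends 24; total 24 bytes, alignment 8
signature at 0 (size 4, align 4) → ends 4
pad 4 to align 8 for reserved
reserved at 8 (size 24, align 8) → ends 32
offset at 32 (size 8, align 8) → ends 40
mtime at 40 (size 1, align 1) → ends 41
version at 41 (size 5, align 1) → ends 46
tail pad 2 to reach multiple of 8
total 48 bytes, alignment 8
— Event2 —
reserved at 0 (size 24, align 8) → ends 24
offset at 24 (size 8, align 8) → ends 32
signature at 32 (size 4, align 4) → ends 36
version at 36 (size 5, align 1) → ends 41
mtime at 41 (size 1, align 1) → ends 42
tail pad 6 to reach multiple of 8
total 48 bytes, alignment 8
48 − 48 = 0

0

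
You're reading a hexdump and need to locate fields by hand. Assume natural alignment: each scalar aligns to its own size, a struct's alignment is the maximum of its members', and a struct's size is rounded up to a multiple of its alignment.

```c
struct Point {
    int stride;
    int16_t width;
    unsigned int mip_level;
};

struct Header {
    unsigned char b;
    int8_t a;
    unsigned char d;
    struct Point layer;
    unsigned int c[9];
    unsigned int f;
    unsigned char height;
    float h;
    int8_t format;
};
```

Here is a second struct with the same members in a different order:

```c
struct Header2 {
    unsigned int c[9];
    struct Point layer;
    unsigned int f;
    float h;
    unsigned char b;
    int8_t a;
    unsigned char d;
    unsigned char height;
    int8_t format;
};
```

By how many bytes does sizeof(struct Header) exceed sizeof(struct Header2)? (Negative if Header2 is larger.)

4

Point: 0..4  stride  (4B, 4-aligned); 4..6  width  (2B, 2-aligned); 6..8  -- padding (2B); 8..12  mip_level  (4B, 4-aligned); sizeof = 12, alignof = 4
0..1  b  (1B, 1-aligned)
1..2  a  (1B, 1-aligned)
2..3  d  (1B, 1-aligned)
3..4  -- padding (1B)
4..16  layer  (12B, 4-aligned)
16..52  c  (36B, 4-aligned)
52..56  f  (4B, 4-aligned)
56..57  height  (1B, 1-aligned)
57..60  -- padding (3B)
60..64  h  (4B, 4-aligned)
64..65  format  (1B, 1-aligned)
65..68  -- tail padding (3B)
sizeof = 68, alignof = 4
— Header2 —
0..36  c  (36B, 4-aligned)
36..48  layer  (12B, 4-aligned)
48..52  f  (4B, 4-aligned)
52..56  h  (4B, 4-aligned)
56..57  b  (1B, 1-aligned)
57..58  a  (1B, 1-aligned)
58..59  d  (1B, 1-aligned)
59..60  height  (1B, 1-aligned)
60..61  format  (1B, 1-aligned)
61..64  -- tail padding (3B)
sizeof = 64, alignof = 4
68 − 64 = 4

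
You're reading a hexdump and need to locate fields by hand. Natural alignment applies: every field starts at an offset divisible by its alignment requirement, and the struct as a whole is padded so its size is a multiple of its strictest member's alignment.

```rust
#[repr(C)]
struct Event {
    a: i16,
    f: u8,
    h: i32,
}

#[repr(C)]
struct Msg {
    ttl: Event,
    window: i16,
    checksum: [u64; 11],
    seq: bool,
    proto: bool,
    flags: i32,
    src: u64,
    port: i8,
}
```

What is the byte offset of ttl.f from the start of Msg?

Event: @0: a [2B, align 2] → 2; @2: f [1B, align 1] → 3; +1 pad (align 4); @4: h [4B, align 4] → 8; size 8, align 4
@0: ttl [8B, align 4] → 8
within Event: f at 2
0 + 2 = 2

2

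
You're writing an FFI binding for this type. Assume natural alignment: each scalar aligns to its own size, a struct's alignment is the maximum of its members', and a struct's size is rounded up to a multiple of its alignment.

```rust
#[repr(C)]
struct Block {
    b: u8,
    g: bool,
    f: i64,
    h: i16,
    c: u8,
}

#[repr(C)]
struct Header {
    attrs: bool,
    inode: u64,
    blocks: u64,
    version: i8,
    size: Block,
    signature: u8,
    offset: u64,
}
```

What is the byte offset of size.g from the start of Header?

Block: 0..1  b  (1B, 1-aligned); 1..2  g  (1B, 1-aligned); 2..8  -- padding (6B); 8..16  f  (8B, 8-aligned); 16..18  h  (2B, 2-aligned); 18..19  c  (1B, 1-aligned); 19..24  -- tail padding (5B); sizeof = 24, alignof = 8
0..1  attrs  (1B, 1-aligned)
1..8  -- padding (7B)
8..16  inode  (8B, 8-aligned)
16..24  blocks  (8B, 8-aligned)
24..25  version  (1B, 1-aligned)
25..32  -- padding (7B)
32..56  size  (24B, 8-aligned)
within Block: g at 1
32 + 1 = 33

33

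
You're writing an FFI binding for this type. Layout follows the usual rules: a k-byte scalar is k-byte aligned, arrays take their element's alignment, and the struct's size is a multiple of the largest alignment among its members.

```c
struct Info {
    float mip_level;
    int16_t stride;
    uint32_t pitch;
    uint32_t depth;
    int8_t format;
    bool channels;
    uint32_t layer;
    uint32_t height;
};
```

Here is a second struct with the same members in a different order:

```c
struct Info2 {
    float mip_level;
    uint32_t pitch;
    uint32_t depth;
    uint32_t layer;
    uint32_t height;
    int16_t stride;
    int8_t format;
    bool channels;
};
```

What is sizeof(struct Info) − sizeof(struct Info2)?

4

0..4  mip_level  (4B, 4-aligned)
4..6  stride  (2B, 2-aligned)
6..8  -- padding (2B)
8..12  pitch  (4B, 4-aligned)
12..16  depth  (4B, 4-aligned)
16..17  format  (1B, 1-aligned)
17..18  channels  (1B, 1-aligned)
18..20  -- padding (2B)
20..24  layer  (4B, 4-aligned)
24..28  height  (4B, 4-aligned)
sizeof = 28, alignof = 4
— Info2 —
0..4  mip_level  (4B, 4-aligned)
4..8  pitch  (4B, 4-aligned)
8..12  depth  (4B, 4-aligned)
12..16  layer  (4B, 4-aligned)
16..20  height  (4B, 4-aligned)
20..22  stride  (2B, 2-aligned)
22..23  format  (1B, 1-aligned)
23..24  channels  (1B, 1-aligned)
sizeof = 24, alignof = 4
28 − 24 = 4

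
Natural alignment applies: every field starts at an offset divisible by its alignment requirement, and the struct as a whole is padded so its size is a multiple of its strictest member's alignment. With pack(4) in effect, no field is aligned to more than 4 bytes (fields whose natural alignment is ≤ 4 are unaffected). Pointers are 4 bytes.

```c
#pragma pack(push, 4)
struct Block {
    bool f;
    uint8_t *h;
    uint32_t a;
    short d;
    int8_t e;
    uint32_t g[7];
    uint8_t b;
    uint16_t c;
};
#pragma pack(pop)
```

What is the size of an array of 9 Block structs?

f at 0 (size 1, align 1) → ends 1
pad 3 to align 4 for h
h at 4 (size 4, align 4) → ends 8
a at 8 (size 4, align 4) → ends 12
d at 12 (size 2, align 2) → ends 14
e at 14 (size 1, align 1) → ends 15
pad 1 to align 4 for g
g at 16 (size 28, align 4) → ends 44
b at 44 (size 1, align 1) → ends 45
pad 1 to align 2 for c
c at 46 (size 2, align 2) → ends 48
total 48 bytes, alignment 4
array of 9: 9 × 48 = 432

432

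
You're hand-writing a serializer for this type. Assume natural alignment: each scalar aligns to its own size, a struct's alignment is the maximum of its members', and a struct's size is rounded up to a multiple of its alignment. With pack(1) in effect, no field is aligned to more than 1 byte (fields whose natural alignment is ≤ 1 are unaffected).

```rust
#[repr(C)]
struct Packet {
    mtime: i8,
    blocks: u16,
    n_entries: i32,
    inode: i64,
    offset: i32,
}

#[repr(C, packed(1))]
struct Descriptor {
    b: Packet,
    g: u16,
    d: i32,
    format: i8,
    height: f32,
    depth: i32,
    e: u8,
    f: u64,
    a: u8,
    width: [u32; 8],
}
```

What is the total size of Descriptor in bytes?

81 bytes

Packet: mtime at 0 (size 1, align 1) → ends 1; pad 1 to align 2 for blocks; blocks at 2 (size 2, align 2) → ends 4; n_entries at 4 (size 4, align 4) → ends 8; inode at 8 (size 8, align 8) → ends 16; offset at 16 (size 4, align 4) → ends 20; tail pad 4 to reach multiple of 8; total 24 bytes, alignment 8
b at 0 (size 24, align 1) → ends 24
g at 24 (size 2, align 1) → ends 26
d at 26 (size 4, align 1) → ends 30
format at 30 (size 1, align 1) → ends 31
height at 31 (size 4, align 1) → ends 35
depth at 35 (size 4, align 1) → ends 39
e at 39 (size 1, align 1) → ends 40
f at 40 (size 8, align 1) → ends 48
a at 48 (size 1, align 1) → ends 49
width at 49 (size 32, align 1) → ends 81
total 81 bytes, alignment 1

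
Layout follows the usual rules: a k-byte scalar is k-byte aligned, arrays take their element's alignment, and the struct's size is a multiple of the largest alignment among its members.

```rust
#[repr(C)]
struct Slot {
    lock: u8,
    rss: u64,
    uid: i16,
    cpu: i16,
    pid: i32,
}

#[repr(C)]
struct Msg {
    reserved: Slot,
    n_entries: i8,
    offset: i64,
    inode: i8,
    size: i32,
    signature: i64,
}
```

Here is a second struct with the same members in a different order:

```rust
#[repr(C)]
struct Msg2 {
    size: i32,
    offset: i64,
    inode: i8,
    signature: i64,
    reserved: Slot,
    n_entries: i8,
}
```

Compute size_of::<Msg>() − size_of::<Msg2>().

Slot: lock at 0 (size 1, align 1) → ends 1; pad 7 to align 8 for rss; rss at 8 (size 8, align 8) → ends 16; uid at 16 (size 2, align 2) → ends 18; cpu at 18 (size 2, align 2) → ends 20; pid at 20 (size 4, align 4) → ends 24; total 24 bytes, alignment 8
reserved at 0 (size 24, align 8) → ends 24
n_entries at 24 (size 1, align 1) → ends 25
pad 7 to align 8 for offset
offset at 32 (size 8, align 8) → ends 40
inode at 40 (size 1, align 1) → ends 41
pad 3 to align 4 for size
size at 44 (size 4, align 4) → ends 48
signature at 48 (size 8, align 8) → ends 56
total 56 bytes, alignment 8
— Msg2 —
size at 0 (size 4, align 4) → ends 4
pad 4 to align 8 for offset
offset at 8 (size 8, align 8) → ends 16
inode at 16 (size 1, align 1) → ends 17
pad 7 to align 8 for signature
signature at 24 (size 8, align 8) → ends 32
reserved at 32 (size 24, align 8) → ends 56
n_entries at 56 (size 1, align 1) → ends 57
tail pad 7 to reach multiple of 8
total 64 bytes, alignment 8
56 − 64 = -8

-8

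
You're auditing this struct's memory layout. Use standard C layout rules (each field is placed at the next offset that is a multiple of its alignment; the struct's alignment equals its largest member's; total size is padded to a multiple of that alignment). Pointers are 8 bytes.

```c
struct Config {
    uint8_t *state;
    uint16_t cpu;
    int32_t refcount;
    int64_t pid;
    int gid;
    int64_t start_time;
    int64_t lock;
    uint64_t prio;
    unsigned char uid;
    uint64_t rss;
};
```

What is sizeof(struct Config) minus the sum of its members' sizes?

@0: state [8B, align 8] → 8
@8: cpu [2B, align 2] → 10
+2 pad (align 4)
@12: refcount [4B, align 4] → 16
@16: pid [8B, align 8] → 24
@24: gid [4B, align 4] → 28
+4 pad (align 8)
@32: start_time [8B, align 8] → 40
@40: lock [8B, align 8] → 48
@48: prio [8B, align 8] → 56
@56: uid [1B, align 1] → 57
+7 pad (align 8)
@64: rss [8B, align 8] → 72
size 72, align 8
data bytes 59, size 72 → padding 13

13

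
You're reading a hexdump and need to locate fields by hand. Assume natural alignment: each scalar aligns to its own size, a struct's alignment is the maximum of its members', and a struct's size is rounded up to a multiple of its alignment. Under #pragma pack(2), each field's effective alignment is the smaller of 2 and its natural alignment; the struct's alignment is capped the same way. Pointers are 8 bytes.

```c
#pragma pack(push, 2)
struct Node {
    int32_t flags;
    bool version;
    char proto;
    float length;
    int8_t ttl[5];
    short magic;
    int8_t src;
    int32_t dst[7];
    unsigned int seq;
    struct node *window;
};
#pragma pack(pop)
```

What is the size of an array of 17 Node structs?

1020

@0: flags [4B, align 2] → 4
@4: version [1B, align 1] → 5
@5: proto [1B, align 1] → 6
@6: length [4B, align 2] → 10
@10: ttl [5B, align 1] → 15
+1 pad (align 2)
@16: magic [2B, align 2] → 18
@18: src [1B, align 1] → 19
+1 pad (align 2)
@20: dst [28B, align 2] → 48
@48: seq [4B, align 2] → 52
@52: window [8B, align 2] → 60
size 60, align 2
array of 17: 17 × 60 = 1020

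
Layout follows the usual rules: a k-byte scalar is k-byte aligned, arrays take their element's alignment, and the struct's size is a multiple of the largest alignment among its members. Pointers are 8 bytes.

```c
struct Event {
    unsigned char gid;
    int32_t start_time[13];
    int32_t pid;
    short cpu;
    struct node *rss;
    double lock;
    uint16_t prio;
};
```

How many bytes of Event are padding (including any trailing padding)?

11

0..1  gid  (1B, 1-aligned)
1..4  -- padding (3B)
4..56  start_time  (52B, 4-aligned)
56..60  pid  (4B, 4-aligned)
60..62  cpu  (2B, 2-aligned)
62..64  -- padding (2B)
64..72  rss  (8B, 8-aligned)
72..80  lock  (8B, 8-aligned)
80..82  prio  (2B, 2-aligned)
82..88  -- tail padding (6B)
sizeof = 88, alignof = 8
data bytes 77, size 88 → padding 11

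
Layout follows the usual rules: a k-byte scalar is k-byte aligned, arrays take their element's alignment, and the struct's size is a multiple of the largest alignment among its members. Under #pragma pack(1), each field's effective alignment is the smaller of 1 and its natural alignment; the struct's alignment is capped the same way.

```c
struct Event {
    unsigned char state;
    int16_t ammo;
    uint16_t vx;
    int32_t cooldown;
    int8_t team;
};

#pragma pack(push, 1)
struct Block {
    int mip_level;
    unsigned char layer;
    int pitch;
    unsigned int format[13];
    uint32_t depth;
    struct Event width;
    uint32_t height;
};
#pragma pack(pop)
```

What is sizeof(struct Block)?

Event: @0: state [1B, align 1] → 1; +1 pad (align 2); @2: ammo [2B, align 2] → 4; @4: vx [2B, align 2] → 6; +2 pad (align 4); @8: cooldown [4B, align 4] → 12; @12: team [1B, align 1] → 13; +3 tail pad (align 4); size 16, align 4
@0: mip_level [4B, align 1] → 4
@4: layer [1B, align 1] → 5
@5: pitch [4B, align 1] → 9
@9: format [52B, align 1] → 61
@61: depth [4B, align 1] → 65
@65: width [16B, align 1] → 81
@81: height [4B, align 1] → 85
size 85, align 1

85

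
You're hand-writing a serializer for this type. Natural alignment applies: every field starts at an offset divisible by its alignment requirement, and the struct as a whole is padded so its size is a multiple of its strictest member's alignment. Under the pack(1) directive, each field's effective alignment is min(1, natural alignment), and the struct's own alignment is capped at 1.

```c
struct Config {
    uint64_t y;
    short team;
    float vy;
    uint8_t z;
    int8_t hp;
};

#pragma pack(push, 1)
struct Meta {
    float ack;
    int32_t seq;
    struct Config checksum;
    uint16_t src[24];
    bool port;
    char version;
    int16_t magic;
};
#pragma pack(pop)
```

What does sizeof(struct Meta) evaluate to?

Config: @0: y [8B, align 8] → 8; @8: team [2B, align 2] → 10; +2 pad (align 4); @12: vy [4B, align 4] → 16; @16: z [1B, align 1] → 17; @17: hp [1B, align 1] → 18; +6 tail pad (align 8); size 24, align 8
@0: ack [4B, align 1] → 4
@4: seq [4B, align 1] → 8
@8: checksum [24B, align 1] → 32
@32: src [48B, align 1] → 80
@80: port [1B, align 1] → 81
@81: version [1B, align 1] → 82
@82: magic [2B, align 1] → 84
size 84, align 1

84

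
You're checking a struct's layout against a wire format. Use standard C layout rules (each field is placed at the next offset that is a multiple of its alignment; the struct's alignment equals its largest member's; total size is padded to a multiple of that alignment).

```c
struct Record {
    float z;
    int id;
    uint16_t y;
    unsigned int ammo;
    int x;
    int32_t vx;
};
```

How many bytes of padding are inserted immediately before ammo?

2

@0: z [4B, align 4] → 4
@4: id [4B, align 4] → 8
@8: y [2B, align 2] → 10
+2 pad (align 4)
@12: ammo [4B, align 4] → 16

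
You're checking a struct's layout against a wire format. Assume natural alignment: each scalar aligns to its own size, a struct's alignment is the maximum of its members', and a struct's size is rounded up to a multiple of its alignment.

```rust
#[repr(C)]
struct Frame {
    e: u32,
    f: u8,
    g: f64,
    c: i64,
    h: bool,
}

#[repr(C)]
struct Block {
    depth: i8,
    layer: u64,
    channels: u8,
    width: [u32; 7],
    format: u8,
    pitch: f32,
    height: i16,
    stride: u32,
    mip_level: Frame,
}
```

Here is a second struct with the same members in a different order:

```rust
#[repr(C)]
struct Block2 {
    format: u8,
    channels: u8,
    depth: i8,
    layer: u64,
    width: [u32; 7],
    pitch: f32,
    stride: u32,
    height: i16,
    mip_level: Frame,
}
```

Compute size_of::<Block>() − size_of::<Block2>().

Frame: @0: e [4B, align 4] → 4; @4: f [1B, align 1] → 5; +3 pad (align 8); @8: g [8B, align 8] → 16; @16: c [8B, align 8] → 24; @24: h [1B, align 1] → 25; +7 tail pad (align 8); size 32, align 8
@0: depth [1B, align 1] → 1
+7 pad (align 8)
@8: layer [8B, align 8] → 16
@16: channels [1B, align 1] → 17
+3 pad (align 4)
@20: width [28B, align 4] → 48
@48: format [1B, align 1] → 49
+3 pad (align 4)
@52: pitch [4B, align 4] → 56
@56: height [2B, align 2] → 58
+2 pad (align 4)
@60: stride [4B, align 4] → 64
@64: mip_level [32B, align 8] → 96
size 96, align 8
— Block2 —
@0: format [1B, align 1] → 1
@1: channels [1B, align 1] → 2
@2: depth [1B, align 1] → 3
+5 pad (align 8)
@8: layer [8B, align 8] → 16
@16: width [28B, align 4] → 44
@44: pitch [4B, align 4] → 48
@48: stride [4B, align 4] → 52
@52: height [2B, align 2] → 54
+2 pad (align 8)
@56: mip_level [32B, align 8] → 88
size 88, align 8
96 − 88 = 8

8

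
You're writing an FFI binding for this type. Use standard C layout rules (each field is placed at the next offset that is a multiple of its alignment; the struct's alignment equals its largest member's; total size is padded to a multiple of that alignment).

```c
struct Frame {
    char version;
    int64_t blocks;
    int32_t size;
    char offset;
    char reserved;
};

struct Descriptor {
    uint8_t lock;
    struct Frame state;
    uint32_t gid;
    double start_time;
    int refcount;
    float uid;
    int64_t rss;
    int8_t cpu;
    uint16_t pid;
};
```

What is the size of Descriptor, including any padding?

Frame: @0: version [1B, align 1] → 1; +7 pad (align 8); @8: blocks [8B, align 8] → 16; @16: size [4B, align 4] → 20; @20: offset [1B, align 1] → 21; @21: reserved [1B, align 1] → 22; +2 tail pad (align 8); size 24, align 8
@0: lock [1B, align 1] → 1
+7 pad (align 8)
@8: state [24B, align 8] → 32
@32: gid [4B, align 4] → 36
+4 pad (align 8)
@40: start_time [8B, align 8] → 48
@48: refcount [4B, align 4] → 52
@52: uid [4B, align 4] → 56
@56: rss [8B, align 8] → 64
@64: cpu [1B, align 1] → 65
+1 pad (align 2)
@66: pid [2B, align 2] → 68
+4 tail pad (align 8)
size 72, align 8

72 bytes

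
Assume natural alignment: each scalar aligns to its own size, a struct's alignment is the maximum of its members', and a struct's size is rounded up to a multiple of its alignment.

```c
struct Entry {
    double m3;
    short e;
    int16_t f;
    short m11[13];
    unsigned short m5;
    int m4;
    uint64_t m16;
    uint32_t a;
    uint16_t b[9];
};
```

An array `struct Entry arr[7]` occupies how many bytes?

560

@0: m3 [8B, align 8] → 8
@8: e [2B, align 2] → 10
@10: f [2B, align 2] → 12
@12: m11 [26B, align 2] → 38
@38: m5 [2B, align 2] → 40
@40: m4 [4B, align 4] → 44
+4 pad (align 8)
@48: m16 [8B, align 8] → 56
@56: a [4B, align 4] → 60
@60: b [18B, align 2] → 78
+2 tail pad (align 8)
size 80, align 8
array of 7: 7 × 80 = 560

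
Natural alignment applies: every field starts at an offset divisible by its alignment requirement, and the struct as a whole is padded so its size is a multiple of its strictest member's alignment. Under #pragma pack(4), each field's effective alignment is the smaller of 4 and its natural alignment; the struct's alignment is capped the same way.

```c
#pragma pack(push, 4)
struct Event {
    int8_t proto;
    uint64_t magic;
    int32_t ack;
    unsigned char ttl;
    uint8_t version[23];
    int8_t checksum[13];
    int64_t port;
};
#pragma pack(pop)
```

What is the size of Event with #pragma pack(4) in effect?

@0: proto [1B, align 1] → 1
+3 pad (align 4)
@4: magic [8B, align 4] → 12
@12: ack [4B, align 4] → 16
@16: ttl [1B, align 1] → 17
@17: version [23B, align 1] → 40
@40: checksum [13B, align 1] → 53
+3 pad (align 4)
@56: port [8B, align 4] → 64
size 64, align 4

64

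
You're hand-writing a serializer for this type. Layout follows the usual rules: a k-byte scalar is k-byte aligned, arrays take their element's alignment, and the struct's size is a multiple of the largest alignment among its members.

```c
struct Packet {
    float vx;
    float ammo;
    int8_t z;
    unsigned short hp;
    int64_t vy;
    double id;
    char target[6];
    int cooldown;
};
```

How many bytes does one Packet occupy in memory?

48 bytes

0..4  vx  (4B, 4-aligned)
4..8  ammo  (4B, 4-aligned)
8..9  z  (1B, 1-aligned)
9..10  -- padding (1B)
10..12  hp  (2B, 2-aligned)
12..16  -- padding (4B)
16..24  vy  (8B, 8-aligned)
24..32  id  (8B, 8-aligned)
32..38  target  (6B, 1-aligned)
38..40  -- padding (2B)
40..44  cooldown  (4B, 4-aligned)
44..48  -- tail padding (4B)
sizeof = 48, alignof = 8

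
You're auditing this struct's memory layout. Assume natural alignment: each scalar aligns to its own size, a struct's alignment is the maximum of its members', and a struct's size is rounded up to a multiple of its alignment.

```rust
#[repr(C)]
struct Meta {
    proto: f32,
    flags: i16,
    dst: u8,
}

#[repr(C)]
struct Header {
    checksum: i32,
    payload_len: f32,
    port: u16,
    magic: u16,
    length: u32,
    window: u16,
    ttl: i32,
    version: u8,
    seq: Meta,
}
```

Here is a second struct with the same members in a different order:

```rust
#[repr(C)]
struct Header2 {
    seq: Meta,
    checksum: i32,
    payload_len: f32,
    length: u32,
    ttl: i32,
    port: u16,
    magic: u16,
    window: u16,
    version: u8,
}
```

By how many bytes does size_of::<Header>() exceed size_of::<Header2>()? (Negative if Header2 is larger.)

4

Meta: proto at 0 (size 4, align 4) → ends 4; flags at 4 (size 2, align 2) → ends 6; dst at 6 (size 1, align 1) → ends 7; tail pad 1 to reach multiple of 4; total 8 bytes, alignment 4
checksum at 0 (size 4, align 4) → ends 4
payload_len at 4 (size 4, align 4) → ends 8
port at 8 (size 2, align 2) → ends 10
magic at 10 (size 2, align 2) → ends 12
length at 12 (size 4, align 4) → ends 16
window at 16 (size 2, align 2) → ends 18
pad 2 to align 4 for ttl
ttl at 20 (size 4, align 4) → ends 24
version at 24 (size 1, align 1) → ends 25
pad 3 to align 4 for seq
seq at 28 (size 8, align 4) → ends 36
total 36 bytes, alignment 4
— Header2 —
seq at 0 (size 8, align 4) → ends 8
checksum at 8 (size 4, align 4) → ends 12
payload_len at 12 (size 4, align 4) → ends 16
length at 16 (size 4, align 4) → ends 20
ttl at 20 (size 4, align 4) → ends 24
port at 24 (size 2, align 2) → ends 26
magic at 26 (size 2, align 2) → ends 28
window at 28 (size 2, align 2) → ends 30
version at 30 (size 1, align 1) → ends 31
tail pad 1 to reach multiple of 4
total 32 bytes, alignment 4
36 − 32 = 4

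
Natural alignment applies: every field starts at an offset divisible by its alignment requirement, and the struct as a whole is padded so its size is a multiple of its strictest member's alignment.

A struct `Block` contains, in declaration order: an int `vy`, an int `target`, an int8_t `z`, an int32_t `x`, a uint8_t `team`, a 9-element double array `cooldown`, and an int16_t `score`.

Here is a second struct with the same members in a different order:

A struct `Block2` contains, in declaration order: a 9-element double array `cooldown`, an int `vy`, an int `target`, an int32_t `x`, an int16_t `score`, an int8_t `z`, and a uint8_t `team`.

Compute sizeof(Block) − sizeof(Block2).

16

0..4  vy  (4B, 4-aligned)
4..8  target  (4B, 4-aligned)
8..9  z  (1B, 1-aligned)
9..12  -- padding (3B)
12..16  x  (4B, 4-aligned)
16..17  team  (1B, 1-aligned)
17..24  -- padding (7B)
24..96  cooldown  (72B, 8-aligned)
96..98  score  (2B, 2-aligned)
98..104  -- tail padding (6B)
sizeof = 104, alignof = 8
— Block2 —
0..72  cooldown  (72B, 8-aligned)
72..76  vy  (4B, 4-aligned)
76..80  target  (4B, 4-aligned)
80..84  x  (4B, 4-aligned)
84..86  score  (2B, 2-aligned)
86..87  z  (1B, 1-aligned)
87..88  team  (1B, 1-aligned)
sizeof = 88, alignof = 8
104 − 88 = 16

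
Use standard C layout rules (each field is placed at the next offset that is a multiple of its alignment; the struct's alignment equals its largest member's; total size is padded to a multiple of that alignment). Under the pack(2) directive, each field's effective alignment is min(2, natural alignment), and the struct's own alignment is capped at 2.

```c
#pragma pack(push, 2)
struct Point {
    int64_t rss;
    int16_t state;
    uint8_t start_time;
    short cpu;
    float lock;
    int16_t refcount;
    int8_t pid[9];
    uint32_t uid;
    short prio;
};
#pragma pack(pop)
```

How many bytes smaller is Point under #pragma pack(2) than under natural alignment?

natural layout:
  rss at 0 (size 8, align 8) → ends 8
  state at 8 (size 2, align 2) → ends 10
  start_time at 10 (size 1, align 1) → ends 11
  pad 1 to align 2 for cpu
  cpu at 12 (size 2, align 2) → ends 14
  pad 2 to align 4 for lock
  lock at 16 (size 4, align 4) → ends 20
  refcount at 20 (size 2, align 2) → ends 22
  pid at 22 (size 9, align 1) → ends 31
  pad 1 to align 4 for uid
  uid at 32 (size 4, align 4) → ends 36
  prio at 36 (size 2, align 2) → ends 38
  tail pad 2 to reach multiple of 8
  total 40 bytes, alignment 8
packed(2) layout:
  rss at 0 (size 8, align 2) → ends 8
  state at 8 (size 2, align 2) → ends 10
  start_time at 10 (size 1, align 1) → ends 11
  pad 1 to align 2 for cpu
  cpu at 12 (size 2, align 2) → ends 14
  lock at 14 (size 4, align 2) → ends 18
  refcount at 18 (size 2, align 2) → ends 20
  pid at 20 (size 9, align 1) → ends 29
  pad 1 to align 2 for uid
  uid at 30 (size 4, align 2) → ends 34
  prio at 34 (size 2, align 2) → ends 36
  total 36 bytes, alignment 2
40 − 36 = 4

4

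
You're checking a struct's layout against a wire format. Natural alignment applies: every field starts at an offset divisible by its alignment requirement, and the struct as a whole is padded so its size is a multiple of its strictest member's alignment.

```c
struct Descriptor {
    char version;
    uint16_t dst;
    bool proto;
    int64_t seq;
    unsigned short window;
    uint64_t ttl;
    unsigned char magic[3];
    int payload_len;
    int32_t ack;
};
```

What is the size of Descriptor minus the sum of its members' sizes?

15

@0: version [1B, align 1] → 1
+1 pad (align 2)
@2: dst [2B, align 2] → 4
@4: proto [1B, align 1] → 5
+3 pad (align 8)
@8: seq [8B, align 8] → 16
@16: window [2B, align 2] → 18
+6 pad (align 8)
@24: ttl [8B, align 8] → 32
@32: magic [3B, align 1] → 35
+1 pad (align 4)
@36: payload_len [4B, align 4] → 40
@40: ack [4B, align 4] → 44
+4 tail pad (align 8)
size 48, align 8
data bytes 33, size 48 → padding 15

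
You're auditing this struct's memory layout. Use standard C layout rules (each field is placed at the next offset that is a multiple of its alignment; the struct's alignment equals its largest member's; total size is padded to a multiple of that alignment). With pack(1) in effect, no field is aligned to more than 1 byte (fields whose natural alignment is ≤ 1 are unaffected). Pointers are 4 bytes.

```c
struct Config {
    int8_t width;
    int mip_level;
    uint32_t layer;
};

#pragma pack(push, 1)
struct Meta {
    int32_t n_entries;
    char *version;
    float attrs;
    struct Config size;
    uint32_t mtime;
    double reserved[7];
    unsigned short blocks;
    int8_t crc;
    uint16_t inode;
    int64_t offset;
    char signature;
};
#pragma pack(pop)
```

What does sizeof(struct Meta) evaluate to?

98 bytes

Config: @0: width [1B, align 1] → 1; +3 pad (align 4); @4: mip_level [4B, align 4] → 8; @8: layer [4B, align 4] → 12; size 12, align 4
@0: n_entries [4B, align 1] → 4
@4: version [4B, align 1] → 8
@8: attrs [4B, align 1] → 12
@12: size [12B, align 1] → 24
@24: mtime [4B, align 1] → 28
@28: reserved [56B, align 1] → 84
@84: blocks [2B, align 1] → 86
@86: crc [1B, align 1] → 87
@87: inode [2B, align 1] → 89
@89: offset [8B, align 1] → 97
@97: signature [1B, align 1] → 98
size 98, align 1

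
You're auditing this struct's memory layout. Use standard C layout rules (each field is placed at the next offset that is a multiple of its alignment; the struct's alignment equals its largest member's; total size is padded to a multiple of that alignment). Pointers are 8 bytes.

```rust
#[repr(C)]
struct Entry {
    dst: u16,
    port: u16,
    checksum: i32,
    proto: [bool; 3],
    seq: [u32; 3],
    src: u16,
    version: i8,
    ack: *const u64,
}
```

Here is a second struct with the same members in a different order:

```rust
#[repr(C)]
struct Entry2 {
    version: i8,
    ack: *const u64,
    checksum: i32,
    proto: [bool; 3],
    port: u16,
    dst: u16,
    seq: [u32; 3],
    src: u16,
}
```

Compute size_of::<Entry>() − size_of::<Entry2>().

-8

0..2  dst  (2B, 2-aligned)
2..4  port  (2B, 2-aligned)
4..8  checksum  (4B, 4-aligned)
8..11  proto  (3B, 1-aligned)
11..12  -- padding (1B)
12..24  seq  (12B, 4-aligned)
24..26  src  (2B, 2-aligned)
26..27  version  (1B, 1-aligned)
27..32  -- padding (5B)
32..40  ack  (8B, 8-aligned)
sizeof = 40, alignof = 8
— Entry2 —
0..1  version  (1B, 1-aligned)
1..8  -- padding (7B)
8..16  ack  (8B, 8-aligned)
16..20  checksum  (4B, 4-aligned)
20..23  proto  (3B, 1-aligned)
23..24  -- padding (1B)
24..26  port  (2B, 2-aligned)
26..28  dst  (2B, 2-aligned)
28..40  seq  (12B, 4-aligned)
40..42  src  (2B, 2-aligned)
42..48  -- tail padding (6B)
sizeof = 48, alignof = 8
40 − 48 = -8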